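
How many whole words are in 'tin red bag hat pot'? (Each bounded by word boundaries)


Word boundaries (\b) mark the start/end of each word.
Text: 'tin red bag hat pot'
Splitting by whitespace:
  Word 1: 'tin'
  Word 2: 'red'
  Word 3: 'bag'
  Word 4: 'hat'
  Word 5: 'pot'
Total whole words: 5

5


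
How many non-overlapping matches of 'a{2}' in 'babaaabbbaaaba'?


Pattern 'a{2}' matches exactly 2 consecutive a's (greedy, non-overlapping).
String: 'babaaabbbaaaba'
Scanning for runs of a's:
  Run at pos 1: 'a' (length 1) -> 0 match(es)
  Run at pos 3: 'aaa' (length 3) -> 1 match(es)
  Run at pos 9: 'aaa' (length 3) -> 1 match(es)
  Run at pos 13: 'a' (length 1) -> 0 match(es)
Matches found: ['aa', 'aa']
Total: 2

2


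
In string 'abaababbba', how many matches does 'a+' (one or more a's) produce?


Pattern 'a+' matches one or more consecutive a's.
String: 'abaababbba'
Scanning for runs of a:
  Match 1: 'a' (length 1)
  Match 2: 'aa' (length 2)
  Match 3: 'a' (length 1)
  Match 4: 'a' (length 1)
Total matches: 4

4


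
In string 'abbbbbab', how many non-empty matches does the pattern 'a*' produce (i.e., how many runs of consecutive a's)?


Pattern 'a*' matches zero or more a's. We want non-empty runs of consecutive a's.
String: 'abbbbbab'
Walking through the string to find runs of a's:
  Run 1: positions 0-0 -> 'a'
  Run 2: positions 6-6 -> 'a'
Non-empty runs found: ['a', 'a']
Count: 2

2


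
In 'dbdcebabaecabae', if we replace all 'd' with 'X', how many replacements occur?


re.sub('d', 'X', text) replaces every occurrence of 'd' with 'X'.
Text: 'dbdcebabaecabae'
Scanning for 'd':
  pos 0: 'd' -> replacement #1
  pos 2: 'd' -> replacement #2
Total replacements: 2

2


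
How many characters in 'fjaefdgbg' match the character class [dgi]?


Character class [dgi] matches any of: {d, g, i}
Scanning string 'fjaefdgbg' character by character:
  pos 0: 'f' -> no
  pos 1: 'j' -> no
  pos 2: 'a' -> no
  pos 3: 'e' -> no
  pos 4: 'f' -> no
  pos 5: 'd' -> MATCH
  pos 6: 'g' -> MATCH
  pos 7: 'b' -> no
  pos 8: 'g' -> MATCH
Total matches: 3

3


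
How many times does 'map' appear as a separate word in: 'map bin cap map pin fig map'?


Scanning each word for exact match 'map':
  Word 1: 'map' -> MATCH
  Word 2: 'bin' -> no
  Word 3: 'cap' -> no
  Word 4: 'map' -> MATCH
  Word 5: 'pin' -> no
  Word 6: 'fig' -> no
  Word 7: 'map' -> MATCH
Total matches: 3

3


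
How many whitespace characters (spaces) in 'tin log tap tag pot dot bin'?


\s matches whitespace characters (spaces, tabs, etc.).
Text: 'tin log tap tag pot dot bin'
This text has 7 words separated by spaces.
Number of spaces = number of words - 1 = 7 - 1 = 6

6


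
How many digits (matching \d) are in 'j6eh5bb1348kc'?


\d matches any digit 0-9.
Scanning 'j6eh5bb1348kc':
  pos 1: '6' -> DIGIT
  pos 4: '5' -> DIGIT
  pos 7: '1' -> DIGIT
  pos 8: '3' -> DIGIT
  pos 9: '4' -> DIGIT
  pos 10: '8' -> DIGIT
Digits found: ['6', '5', '1', '3', '4', '8']
Total: 6

6


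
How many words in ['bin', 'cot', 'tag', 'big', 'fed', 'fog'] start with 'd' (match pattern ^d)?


Pattern ^d anchors to start of word. Check which words begin with 'd':
  'bin' -> no
  'cot' -> no
  'tag' -> no
  'big' -> no
  'fed' -> no
  'fog' -> no
Matching words: []
Count: 0

0


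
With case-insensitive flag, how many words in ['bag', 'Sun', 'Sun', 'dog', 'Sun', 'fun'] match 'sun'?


Case-insensitive matching: compare each word's lowercase form to 'sun'.
  'bag' -> lower='bag' -> no
  'Sun' -> lower='sun' -> MATCH
  'Sun' -> lower='sun' -> MATCH
  'dog' -> lower='dog' -> no
  'Sun' -> lower='sun' -> MATCH
  'fun' -> lower='fun' -> no
Matches: ['Sun', 'Sun', 'Sun']
Count: 3

3


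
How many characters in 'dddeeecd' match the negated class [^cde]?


Negated class [^cde] matches any char NOT in {c, d, e}
Scanning 'dddeeecd':
  pos 0: 'd' -> no (excluded)
  pos 1: 'd' -> no (excluded)
  pos 2: 'd' -> no (excluded)
  pos 3: 'e' -> no (excluded)
  pos 4: 'e' -> no (excluded)
  pos 5: 'e' -> no (excluded)
  pos 6: 'c' -> no (excluded)
  pos 7: 'd' -> no (excluded)
Total matches: 0

0


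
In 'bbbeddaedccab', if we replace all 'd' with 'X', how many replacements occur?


re.sub('d', 'X', text) replaces every occurrence of 'd' with 'X'.
Text: 'bbbeddaedccab'
Scanning for 'd':
  pos 4: 'd' -> replacement #1
  pos 5: 'd' -> replacement #2
  pos 8: 'd' -> replacement #3
Total replacements: 3

3


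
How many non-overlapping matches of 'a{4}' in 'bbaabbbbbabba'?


Pattern 'a{4}' matches exactly 4 consecutive a's (greedy, non-overlapping).
String: 'bbaabbbbbabba'
Scanning for runs of a's:
  Run at pos 2: 'aa' (length 2) -> 0 match(es)
  Run at pos 9: 'a' (length 1) -> 0 match(es)
  Run at pos 12: 'a' (length 1) -> 0 match(es)
Matches found: []
Total: 0

0


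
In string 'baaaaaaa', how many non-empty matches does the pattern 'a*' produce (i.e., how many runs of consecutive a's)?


Pattern 'a*' matches zero or more a's. We want non-empty runs of consecutive a's.
String: 'baaaaaaa'
Walking through the string to find runs of a's:
  Run 1: positions 1-7 -> 'aaaaaaa'
Non-empty runs found: ['aaaaaaa']
Count: 1

1


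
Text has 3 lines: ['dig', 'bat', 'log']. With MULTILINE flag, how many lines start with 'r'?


With MULTILINE flag, ^ matches the start of each line.
Lines: ['dig', 'bat', 'log']
Checking which lines start with 'r':
  Line 1: 'dig' -> no
  Line 2: 'bat' -> no
  Line 3: 'log' -> no
Matching lines: []
Count: 0

0


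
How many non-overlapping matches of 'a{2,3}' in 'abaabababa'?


Pattern 'a{2,3}' matches between 2 and 3 consecutive a's (greedy).
String: 'abaabababa'
Finding runs of a's and applying greedy matching:
  Run at pos 0: 'a' (length 1)
  Run at pos 2: 'aa' (length 2)
  Run at pos 5: 'a' (length 1)
  Run at pos 7: 'a' (length 1)
  Run at pos 9: 'a' (length 1)
Matches: ['aa']
Count: 1

1


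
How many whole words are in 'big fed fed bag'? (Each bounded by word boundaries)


Word boundaries (\b) mark the start/end of each word.
Text: 'big fed fed bag'
Splitting by whitespace:
  Word 1: 'big'
  Word 2: 'fed'
  Word 3: 'fed'
  Word 4: 'bag'
Total whole words: 4

4


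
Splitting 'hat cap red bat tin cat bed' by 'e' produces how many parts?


Splitting by 'e' breaks the string at each occurrence of the separator.
Text: 'hat cap red bat tin cat bed'
Parts after split:
  Part 1: 'hat cap r'
  Part 2: 'd bat tin cat b'
  Part 3: 'd'
Total parts: 3

3


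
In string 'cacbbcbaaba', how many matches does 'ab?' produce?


Pattern 'ab?' matches 'a' optionally followed by 'b'.
String: 'cacbbcbaaba'
Scanning left to right for 'a' then checking next char:
  Match 1: 'a' (a not followed by b)
  Match 2: 'a' (a not followed by b)
  Match 3: 'ab' (a followed by b)
  Match 4: 'a' (a not followed by b)
Total matches: 4

4


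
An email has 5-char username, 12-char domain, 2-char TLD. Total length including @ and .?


An email address has format: username@domain.tld
Username length: 5
'@' character: 1
Domain length: 12
'.' character: 1
TLD length: 2
Total = 5 + 1 + 12 + 1 + 2 = 21

21


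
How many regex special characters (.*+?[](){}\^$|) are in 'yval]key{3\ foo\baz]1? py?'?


Regex special characters are: . * + ? [ ] ( ) { } \ ^ $ |
Scanning 'yval]key{3\ foo\baz]1? py?':
  pos 4: ']' -> SPECIAL
  pos 8: '{' -> SPECIAL
  pos 10: '\' -> SPECIAL
  pos 15: '\' -> SPECIAL
  pos 19: ']' -> SPECIAL
  pos 21: '?' -> SPECIAL
  pos 25: '?' -> SPECIAL
Special chars found: [']', '{', '\\', '\\', ']', '?', '?']
Total: 7

7


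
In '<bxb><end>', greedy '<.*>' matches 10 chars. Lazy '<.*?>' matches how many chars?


Greedy '<.*>' tries to match as MUCH as possible.
Lazy '<.*?>' tries to match as LITTLE as possible.

String: '<bxb><end>'
Greedy '<.*>' starts at first '<' and extends to the LAST '>': '<bxb><end>' (10 chars)
Lazy '<.*?>' starts at first '<' and stops at the FIRST '>': '<bxb>' (5 chars)

5


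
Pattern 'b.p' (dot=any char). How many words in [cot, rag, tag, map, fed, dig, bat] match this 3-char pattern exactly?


Pattern 'b.p' means: starts with 'b', any single char, ends with 'p'.
Checking each word (must be exactly 3 chars):
  'cot' (len=3): no
  'rag' (len=3): no
  'tag' (len=3): no
  'map' (len=3): no
  'fed' (len=3): no
  'dig' (len=3): no
  'bat' (len=3): no
Matching words: []
Total: 0

0


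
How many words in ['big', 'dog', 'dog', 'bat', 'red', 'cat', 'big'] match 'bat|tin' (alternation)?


Alternation 'bat|tin' matches either 'bat' or 'tin'.
Checking each word:
  'big' -> no
  'dog' -> no
  'dog' -> no
  'bat' -> MATCH
  'red' -> no
  'cat' -> no
  'big' -> no
Matches: ['bat']
Count: 1

1


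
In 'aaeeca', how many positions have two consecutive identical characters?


Looking for consecutive identical characters in 'aaeeca':
  pos 0-1: 'a' vs 'a' -> MATCH ('aa')
  pos 1-2: 'a' vs 'e' -> different
  pos 2-3: 'e' vs 'e' -> MATCH ('ee')
  pos 3-4: 'e' vs 'c' -> different
  pos 4-5: 'c' vs 'a' -> different
Consecutive identical pairs: ['aa', 'ee']
Count: 2

2


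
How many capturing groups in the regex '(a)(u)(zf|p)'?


To count capturing groups, count each '(' that starts a group.
Pattern: '(a)(u)(zf|p)'
Walking through the pattern:
  Position 0: '(' -> group #1
  Position 3: '(' -> group #2
  Position 6: '(' -> group #3
Total capturing groups: 3

3


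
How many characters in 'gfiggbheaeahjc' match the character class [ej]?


Character class [ej] matches any of: {e, j}
Scanning string 'gfiggbheaeahjc' character by character:
  pos 0: 'g' -> no
  pos 1: 'f' -> no
  pos 2: 'i' -> no
  pos 3: 'g' -> no
  pos 4: 'g' -> no
  pos 5: 'b' -> no
  pos 6: 'h' -> no
  pos 7: 'e' -> MATCH
  pos 8: 'a' -> no
  pos 9: 'e' -> MATCH
  pos 10: 'a' -> no
  pos 11: 'h' -> no
  pos 12: 'j' -> MATCH
  pos 13: 'c' -> no
Total matches: 3

3


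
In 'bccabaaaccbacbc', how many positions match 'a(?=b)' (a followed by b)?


Lookahead 'a(?=b)' matches 'a' only when followed by 'b'.
String: 'bccabaaaccbacbc'
Checking each position where char is 'a':
  pos 3: 'a' -> MATCH (next='b')
  pos 5: 'a' -> no (next='a')
  pos 6: 'a' -> no (next='a')
  pos 7: 'a' -> no (next='c')
  pos 11: 'a' -> no (next='c')
Matching positions: [3]
Count: 1

1


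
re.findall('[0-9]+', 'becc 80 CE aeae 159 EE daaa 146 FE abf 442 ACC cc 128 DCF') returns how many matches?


Pattern '[0-9]+' finds one or more digits.
Text: 'becc 80 CE aeae 159 EE daaa 146 FE abf 442 ACC cc 128 DCF'
Scanning for matches:
  Match 1: '80'
  Match 2: '159'
  Match 3: '146'
  Match 4: '442'
  Match 5: '128'
Total matches: 5

5


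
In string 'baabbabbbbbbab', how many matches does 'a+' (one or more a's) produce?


Pattern 'a+' matches one or more consecutive a's.
String: 'baabbabbbbbbab'
Scanning for runs of a:
  Match 1: 'aa' (length 2)
  Match 2: 'a' (length 1)
  Match 3: 'a' (length 1)
Total matches: 3

3


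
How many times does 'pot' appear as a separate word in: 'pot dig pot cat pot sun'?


Scanning each word for exact match 'pot':
  Word 1: 'pot' -> MATCH
  Word 2: 'dig' -> no
  Word 3: 'pot' -> MATCH
  Word 4: 'cat' -> no
  Word 5: 'pot' -> MATCH
  Word 6: 'sun' -> no
Total matches: 3

3


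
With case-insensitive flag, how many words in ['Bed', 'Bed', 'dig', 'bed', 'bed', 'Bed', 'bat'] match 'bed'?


Case-insensitive matching: compare each word's lowercase form to 'bed'.
  'Bed' -> lower='bed' -> MATCH
  'Bed' -> lower='bed' -> MATCH
  'dig' -> lower='dig' -> no
  'bed' -> lower='bed' -> MATCH
  'bed' -> lower='bed' -> MATCH
  'Bed' -> lower='bed' -> MATCH
  'bat' -> lower='bat' -> no
Matches: ['Bed', 'Bed', 'bed', 'bed', 'Bed']
Count: 5

5


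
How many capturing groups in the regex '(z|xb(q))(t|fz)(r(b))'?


To count capturing groups, count each '(' that starts a group.
Pattern: '(z|xb(q))(t|fz)(r(b))'
Walking through the pattern:
  Position 0: '(' -> group #1
  Position 5: '(' -> group #2
  Position 9: '(' -> group #3
  Position 15: '(' -> group #4
  Position 17: '(' -> group #5
Total capturing groups: 5

5


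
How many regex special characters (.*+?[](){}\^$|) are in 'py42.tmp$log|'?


Regex special characters are: . * + ? [ ] ( ) { } \ ^ $ |
Scanning 'py42.tmp$log|':
  pos 4: '.' -> SPECIAL
  pos 8: '$' -> SPECIAL
  pos 12: '|' -> SPECIAL
Special chars found: ['.', '$', '|']
Total: 3

3


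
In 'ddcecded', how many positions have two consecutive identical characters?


Looking for consecutive identical characters in 'ddcecded':
  pos 0-1: 'd' vs 'd' -> MATCH ('dd')
  pos 1-2: 'd' vs 'c' -> different
  pos 2-3: 'c' vs 'e' -> different
  pos 3-4: 'e' vs 'c' -> different
  pos 4-5: 'c' vs 'd' -> different
  pos 5-6: 'd' vs 'e' -> different
  pos 6-7: 'e' vs 'd' -> different
Consecutive identical pairs: ['dd']
Count: 1

1


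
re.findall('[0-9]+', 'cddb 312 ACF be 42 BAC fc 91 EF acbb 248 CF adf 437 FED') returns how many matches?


Pattern '[0-9]+' finds one or more digits.
Text: 'cddb 312 ACF be 42 BAC fc 91 EF acbb 248 CF adf 437 FED'
Scanning for matches:
  Match 1: '312'
  Match 2: '42'
  Match 3: '91'
  Match 4: '248'
  Match 5: '437'
Total matches: 5

5


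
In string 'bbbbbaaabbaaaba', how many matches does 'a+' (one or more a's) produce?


Pattern 'a+' matches one or more consecutive a's.
String: 'bbbbbaaabbaaaba'
Scanning for runs of a:
  Match 1: 'aaa' (length 3)
  Match 2: 'aaa' (length 3)
  Match 3: 'a' (length 1)
Total matches: 3

3


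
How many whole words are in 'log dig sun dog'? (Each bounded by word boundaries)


Word boundaries (\b) mark the start/end of each word.
Text: 'log dig sun dog'
Splitting by whitespace:
  Word 1: 'log'
  Word 2: 'dig'
  Word 3: 'sun'
  Word 4: 'dog'
Total whole words: 4

4


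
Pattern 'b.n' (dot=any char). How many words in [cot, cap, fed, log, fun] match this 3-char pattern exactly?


Pattern 'b.n' means: starts with 'b', any single char, ends with 'n'.
Checking each word (must be exactly 3 chars):
  'cot' (len=3): no
  'cap' (len=3): no
  'fed' (len=3): no
  'log' (len=3): no
  'fun' (len=3): no
Matching words: []
Total: 0

0


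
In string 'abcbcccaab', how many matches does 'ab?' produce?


Pattern 'ab?' matches 'a' optionally followed by 'b'.
String: 'abcbcccaab'
Scanning left to right for 'a' then checking next char:
  Match 1: 'ab' (a followed by b)
  Match 2: 'a' (a not followed by b)
  Match 3: 'ab' (a followed by b)
Total matches: 3

3


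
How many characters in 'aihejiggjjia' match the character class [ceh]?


Character class [ceh] matches any of: {c, e, h}
Scanning string 'aihejiggjjia' character by character:
  pos 0: 'a' -> no
  pos 1: 'i' -> no
  pos 2: 'h' -> MATCH
  pos 3: 'e' -> MATCH
  pos 4: 'j' -> no
  pos 5: 'i' -> no
  pos 6: 'g' -> no
  pos 7: 'g' -> no
  pos 8: 'j' -> no
  pos 9: 'j' -> no
  pos 10: 'i' -> no
  pos 11: 'a' -> no
Total matches: 2

2


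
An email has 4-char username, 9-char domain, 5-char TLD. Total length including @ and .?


An email address has format: username@domain.tld
Username length: 4
'@' character: 1
Domain length: 9
'.' character: 1
TLD length: 5
Total = 4 + 1 + 9 + 1 + 5 = 20

20


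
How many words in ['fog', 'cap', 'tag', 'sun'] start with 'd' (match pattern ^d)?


Pattern ^d anchors to start of word. Check which words begin with 'd':
  'fog' -> no
  'cap' -> no
  'tag' -> no
  'sun' -> no
Matching words: []
Count: 0

0


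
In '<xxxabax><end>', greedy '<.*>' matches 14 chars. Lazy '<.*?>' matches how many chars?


Greedy '<.*>' tries to match as MUCH as possible.
Lazy '<.*?>' tries to match as LITTLE as possible.

String: '<xxxabax><end>'
Greedy '<.*>' starts at first '<' and extends to the LAST '>': '<xxxabax><end>' (14 chars)
Lazy '<.*?>' starts at first '<' and stops at the FIRST '>': '<xxxabax>' (9 chars)

9


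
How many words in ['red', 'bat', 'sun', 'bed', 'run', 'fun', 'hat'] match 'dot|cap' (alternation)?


Alternation 'dot|cap' matches either 'dot' or 'cap'.
Checking each word:
  'red' -> no
  'bat' -> no
  'sun' -> no
  'bed' -> no
  'run' -> no
  'fun' -> no
  'hat' -> no
Matches: []
Count: 0

0


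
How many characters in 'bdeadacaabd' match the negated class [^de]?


Negated class [^de] matches any char NOT in {d, e}
Scanning 'bdeadacaabd':
  pos 0: 'b' -> MATCH
  pos 1: 'd' -> no (excluded)
  pos 2: 'e' -> no (excluded)
  pos 3: 'a' -> MATCH
  pos 4: 'd' -> no (excluded)
  pos 5: 'a' -> MATCH
  pos 6: 'c' -> MATCH
  pos 7: 'a' -> MATCH
  pos 8: 'a' -> MATCH
  pos 9: 'b' -> MATCH
  pos 10: 'd' -> no (excluded)
Total matches: 7

7


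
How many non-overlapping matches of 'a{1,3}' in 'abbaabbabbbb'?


Pattern 'a{1,3}' matches between 1 and 3 consecutive a's (greedy).
String: 'abbaabbabbbb'
Finding runs of a's and applying greedy matching:
  Run at pos 0: 'a' (length 1)
  Run at pos 3: 'aa' (length 2)
  Run at pos 7: 'a' (length 1)
Matches: ['a', 'aa', 'a']
Count: 3

3


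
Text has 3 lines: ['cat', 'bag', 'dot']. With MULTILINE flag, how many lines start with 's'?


With MULTILINE flag, ^ matches the start of each line.
Lines: ['cat', 'bag', 'dot']
Checking which lines start with 's':
  Line 1: 'cat' -> no
  Line 2: 'bag' -> no
  Line 3: 'dot' -> no
Matching lines: []
Count: 0

0


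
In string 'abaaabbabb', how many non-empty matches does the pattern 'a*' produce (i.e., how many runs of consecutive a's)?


Pattern 'a*' matches zero or more a's. We want non-empty runs of consecutive a's.
String: 'abaaabbabb'
Walking through the string to find runs of a's:
  Run 1: positions 0-0 -> 'a'
  Run 2: positions 2-4 -> 'aaa'
  Run 3: positions 7-7 -> 'a'
Non-empty runs found: ['a', 'aaa', 'a']
Count: 3

3


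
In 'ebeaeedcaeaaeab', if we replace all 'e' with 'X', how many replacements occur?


re.sub('e', 'X', text) replaces every occurrence of 'e' with 'X'.
Text: 'ebeaeedcaeaaeab'
Scanning for 'e':
  pos 0: 'e' -> replacement #1
  pos 2: 'e' -> replacement #2
  pos 4: 'e' -> replacement #3
  pos 5: 'e' -> replacement #4
  pos 9: 'e' -> replacement #5
  pos 12: 'e' -> replacement #6
Total replacements: 6

6


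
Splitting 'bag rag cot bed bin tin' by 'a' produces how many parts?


Splitting by 'a' breaks the string at each occurrence of the separator.
Text: 'bag rag cot bed bin tin'
Parts after split:
  Part 1: 'b'
  Part 2: 'g r'
  Part 3: 'g cot bed bin tin'
Total parts: 3

3


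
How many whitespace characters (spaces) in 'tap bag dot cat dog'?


\s matches whitespace characters (spaces, tabs, etc.).
Text: 'tap bag dot cat dog'
This text has 5 words separated by spaces.
Number of spaces = number of words - 1 = 5 - 1 = 4

4


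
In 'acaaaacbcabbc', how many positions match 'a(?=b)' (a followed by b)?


Lookahead 'a(?=b)' matches 'a' only when followed by 'b'.
String: 'acaaaacbcabbc'
Checking each position where char is 'a':
  pos 0: 'a' -> no (next='c')
  pos 2: 'a' -> no (next='a')
  pos 3: 'a' -> no (next='a')
  pos 4: 'a' -> no (next='a')
  pos 5: 'a' -> no (next='c')
  pos 9: 'a' -> MATCH (next='b')
Matching positions: [9]
Count: 1

1


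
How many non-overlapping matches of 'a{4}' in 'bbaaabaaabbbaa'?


Pattern 'a{4}' matches exactly 4 consecutive a's (greedy, non-overlapping).
String: 'bbaaabaaabbbaa'
Scanning for runs of a's:
  Run at pos 2: 'aaa' (length 3) -> 0 match(es)
  Run at pos 6: 'aaa' (length 3) -> 0 match(es)
  Run at pos 12: 'aa' (length 2) -> 0 match(es)
Matches found: []
Total: 0

0


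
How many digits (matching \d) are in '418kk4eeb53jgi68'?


\d matches any digit 0-9.
Scanning '418kk4eeb53jgi68':
  pos 0: '4' -> DIGIT
  pos 1: '1' -> DIGIT
  pos 2: '8' -> DIGIT
  pos 5: '4' -> DIGIT
  pos 9: '5' -> DIGIT
  pos 10: '3' -> DIGIT
  pos 14: '6' -> DIGIT
  pos 15: '8' -> DIGIT
Digits found: ['4', '1', '8', '4', '5', '3', '6', '8']
Total: 8

8


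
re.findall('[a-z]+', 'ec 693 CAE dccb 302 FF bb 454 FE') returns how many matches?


Pattern '[a-z]+' finds one or more lowercase letters.
Text: 'ec 693 CAE dccb 302 FF bb 454 FE'
Scanning for matches:
  Match 1: 'ec'
  Match 2: 'dccb'
  Match 3: 'bb'
Total matches: 3

3


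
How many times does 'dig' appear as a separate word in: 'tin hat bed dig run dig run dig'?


Scanning each word for exact match 'dig':
  Word 1: 'tin' -> no
  Word 2: 'hat' -> no
  Word 3: 'bed' -> no
  Word 4: 'dig' -> MATCH
  Word 5: 'run' -> no
  Word 6: 'dig' -> MATCH
  Word 7: 'run' -> no
  Word 8: 'dig' -> MATCH
Total matches: 3

3


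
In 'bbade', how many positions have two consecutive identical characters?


Looking for consecutive identical characters in 'bbade':
  pos 0-1: 'b' vs 'b' -> MATCH ('bb')
  pos 1-2: 'b' vs 'a' -> different
  pos 2-3: 'a' vs 'd' -> different
  pos 3-4: 'd' vs 'e' -> different
Consecutive identical pairs: ['bb']
Count: 1

1


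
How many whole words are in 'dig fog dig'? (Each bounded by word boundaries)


Word boundaries (\b) mark the start/end of each word.
Text: 'dig fog dig'
Splitting by whitespace:
  Word 1: 'dig'
  Word 2: 'fog'
  Word 3: 'dig'
Total whole words: 3

3


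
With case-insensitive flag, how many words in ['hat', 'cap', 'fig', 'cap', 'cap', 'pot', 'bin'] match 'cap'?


Case-insensitive matching: compare each word's lowercase form to 'cap'.
  'hat' -> lower='hat' -> no
  'cap' -> lower='cap' -> MATCH
  'fig' -> lower='fig' -> no
  'cap' -> lower='cap' -> MATCH
  'cap' -> lower='cap' -> MATCH
  'pot' -> lower='pot' -> no
  'bin' -> lower='bin' -> no
Matches: ['cap', 'cap', 'cap']
Count: 3

3


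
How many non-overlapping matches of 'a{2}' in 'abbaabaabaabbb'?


Pattern 'a{2}' matches exactly 2 consecutive a's (greedy, non-overlapping).
String: 'abbaabaabaabbb'
Scanning for runs of a's:
  Run at pos 0: 'a' (length 1) -> 0 match(es)
  Run at pos 3: 'aa' (length 2) -> 1 match(es)
  Run at pos 6: 'aa' (length 2) -> 1 match(es)
  Run at pos 9: 'aa' (length 2) -> 1 match(es)
Matches found: ['aa', 'aa', 'aa']
Total: 3

3


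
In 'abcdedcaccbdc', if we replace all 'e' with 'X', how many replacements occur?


re.sub('e', 'X', text) replaces every occurrence of 'e' with 'X'.
Text: 'abcdedcaccbdc'
Scanning for 'e':
  pos 4: 'e' -> replacement #1
Total replacements: 1

1


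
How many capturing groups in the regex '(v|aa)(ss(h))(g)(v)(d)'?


To count capturing groups, count each '(' that starts a group.
Pattern: '(v|aa)(ss(h))(g)(v)(d)'
Walking through the pattern:
  Position 0: '(' -> group #1
  Position 6: '(' -> group #2
  Position 9: '(' -> group #3
  Position 13: '(' -> group #4
  Position 16: '(' -> group #5
  Position 19: '(' -> group #6
Total capturing groups: 6

6


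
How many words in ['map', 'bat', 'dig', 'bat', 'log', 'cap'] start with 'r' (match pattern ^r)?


Pattern ^r anchors to start of word. Check which words begin with 'r':
  'map' -> no
  'bat' -> no
  'dig' -> no
  'bat' -> no
  'log' -> no
  'cap' -> no
Matching words: []
Count: 0

0


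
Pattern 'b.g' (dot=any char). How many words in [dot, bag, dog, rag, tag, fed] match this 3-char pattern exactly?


Pattern 'b.g' means: starts with 'b', any single char, ends with 'g'.
Checking each word (must be exactly 3 chars):
  'dot' (len=3): no
  'bag' (len=3): MATCH
  'dog' (len=3): no
  'rag' (len=3): no
  'tag' (len=3): no
  'fed' (len=3): no
Matching words: ['bag']
Total: 1

1


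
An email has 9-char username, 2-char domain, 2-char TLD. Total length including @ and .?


An email address has format: username@domain.tld
Username length: 9
'@' character: 1
Domain length: 2
'.' character: 1
TLD length: 2
Total = 9 + 1 + 2 + 1 + 2 = 15

15


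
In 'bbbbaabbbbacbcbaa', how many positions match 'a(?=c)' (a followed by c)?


Lookahead 'a(?=c)' matches 'a' only when followed by 'c'.
String: 'bbbbaabbbbacbcbaa'
Checking each position where char is 'a':
  pos 4: 'a' -> no (next='a')
  pos 5: 'a' -> no (next='b')
  pos 10: 'a' -> MATCH (next='c')
  pos 15: 'a' -> no (next='a')
Matching positions: [10]
Count: 1

1


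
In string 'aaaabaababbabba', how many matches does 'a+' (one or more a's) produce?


Pattern 'a+' matches one or more consecutive a's.
String: 'aaaabaababbabba'
Scanning for runs of a:
  Match 1: 'aaaa' (length 4)
  Match 2: 'aa' (length 2)
  Match 3: 'a' (length 1)
  Match 4: 'a' (length 1)
  Match 5: 'a' (length 1)
Total matches: 5

5


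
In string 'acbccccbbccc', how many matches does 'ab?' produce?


Pattern 'ab?' matches 'a' optionally followed by 'b'.
String: 'acbccccbbccc'
Scanning left to right for 'a' then checking next char:
  Match 1: 'a' (a not followed by b)
Total matches: 1

1


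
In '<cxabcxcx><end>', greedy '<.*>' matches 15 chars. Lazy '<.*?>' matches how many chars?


Greedy '<.*>' tries to match as MUCH as possible.
Lazy '<.*?>' tries to match as LITTLE as possible.

String: '<cxabcxcx><end>'
Greedy '<.*>' starts at first '<' and extends to the LAST '>': '<cxabcxcx><end>' (15 chars)
Lazy '<.*?>' starts at first '<' and stops at the FIRST '>': '<cxabcxcx>' (10 chars)

10


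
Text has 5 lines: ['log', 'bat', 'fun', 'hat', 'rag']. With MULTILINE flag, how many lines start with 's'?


With MULTILINE flag, ^ matches the start of each line.
Lines: ['log', 'bat', 'fun', 'hat', 'rag']
Checking which lines start with 's':
  Line 1: 'log' -> no
  Line 2: 'bat' -> no
  Line 3: 'fun' -> no
  Line 4: 'hat' -> no
  Line 5: 'rag' -> no
Matching lines: []
Count: 0

0


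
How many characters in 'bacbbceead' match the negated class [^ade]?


Negated class [^ade] matches any char NOT in {a, d, e}
Scanning 'bacbbceead':
  pos 0: 'b' -> MATCH
  pos 1: 'a' -> no (excluded)
  pos 2: 'c' -> MATCH
  pos 3: 'b' -> MATCH
  pos 4: 'b' -> MATCH
  pos 5: 'c' -> MATCH
  pos 6: 'e' -> no (excluded)
  pos 7: 'e' -> no (excluded)
  pos 8: 'a' -> no (excluded)
  pos 9: 'd' -> no (excluded)
Total matches: 5

5


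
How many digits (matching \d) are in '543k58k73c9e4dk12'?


\d matches any digit 0-9.
Scanning '543k58k73c9e4dk12':
  pos 0: '5' -> DIGIT
  pos 1: '4' -> DIGIT
  pos 2: '3' -> DIGIT
  pos 4: '5' -> DIGIT
  pos 5: '8' -> DIGIT
  pos 7: '7' -> DIGIT
  pos 8: '3' -> DIGIT
  pos 10: '9' -> DIGIT
  pos 12: '4' -> DIGIT
  pos 15: '1' -> DIGIT
  pos 16: '2' -> DIGIT
Digits found: ['5', '4', '3', '5', '8', '7', '3', '9', '4', '1', '2']
Total: 11

11


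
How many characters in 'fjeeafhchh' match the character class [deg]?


Character class [deg] matches any of: {d, e, g}
Scanning string 'fjeeafhchh' character by character:
  pos 0: 'f' -> no
  pos 1: 'j' -> no
  pos 2: 'e' -> MATCH
  pos 3: 'e' -> MATCH
  pos 4: 'a' -> no
  pos 5: 'f' -> no
  pos 6: 'h' -> no
  pos 7: 'c' -> no
  pos 8: 'h' -> no
  pos 9: 'h' -> no
Total matches: 2

2


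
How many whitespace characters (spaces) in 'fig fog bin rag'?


\s matches whitespace characters (spaces, tabs, etc.).
Text: 'fig fog bin rag'
This text has 4 words separated by spaces.
Number of spaces = number of words - 1 = 4 - 1 = 3

3


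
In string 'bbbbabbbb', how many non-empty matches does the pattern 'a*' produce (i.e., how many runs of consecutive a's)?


Pattern 'a*' matches zero or more a's. We want non-empty runs of consecutive a's.
String: 'bbbbabbbb'
Walking through the string to find runs of a's:
  Run 1: positions 4-4 -> 'a'
Non-empty runs found: ['a']
Count: 1

1


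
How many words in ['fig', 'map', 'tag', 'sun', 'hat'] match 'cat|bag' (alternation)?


Alternation 'cat|bag' matches either 'cat' or 'bag'.
Checking each word:
  'fig' -> no
  'map' -> no
  'tag' -> no
  'sun' -> no
  'hat' -> no
Matches: []
Count: 0

0


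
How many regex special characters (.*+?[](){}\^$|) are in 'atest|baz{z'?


Regex special characters are: . * + ? [ ] ( ) { } \ ^ $ |
Scanning 'atest|baz{z':
  pos 5: '|' -> SPECIAL
  pos 9: '{' -> SPECIAL
Special chars found: ['|', '{']
Total: 2

2


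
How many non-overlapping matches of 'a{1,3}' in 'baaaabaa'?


Pattern 'a{1,3}' matches between 1 and 3 consecutive a's (greedy).
String: 'baaaabaa'
Finding runs of a's and applying greedy matching:
  Run at pos 1: 'aaaa' (length 4)
  Run at pos 6: 'aa' (length 2)
Matches: ['aaa', 'a', 'aa']
Count: 3

3


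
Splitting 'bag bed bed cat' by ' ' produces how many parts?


Splitting by ' ' breaks the string at each occurrence of the separator.
Text: 'bag bed bed cat'
Parts after split:
  Part 1: 'bag'
  Part 2: 'bed'
  Part 3: 'bed'
  Part 4: 'cat'
Total parts: 4

4


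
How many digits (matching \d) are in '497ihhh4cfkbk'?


\d matches any digit 0-9.
Scanning '497ihhh4cfkbk':
  pos 0: '4' -> DIGIT
  pos 1: '9' -> DIGIT
  pos 2: '7' -> DIGIT
  pos 7: '4' -> DIGIT
Digits found: ['4', '9', '7', '4']
Total: 4

4


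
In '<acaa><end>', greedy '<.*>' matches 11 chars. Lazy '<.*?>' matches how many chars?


Greedy '<.*>' tries to match as MUCH as possible.
Lazy '<.*?>' tries to match as LITTLE as possible.

String: '<acaa><end>'
Greedy '<.*>' starts at first '<' and extends to the LAST '>': '<acaa><end>' (11 chars)
Lazy '<.*?>' starts at first '<' and stops at the FIRST '>': '<acaa>' (6 chars)

6


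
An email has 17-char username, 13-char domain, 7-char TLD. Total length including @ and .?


An email address has format: username@domain.tld
Username length: 17
'@' character: 1
Domain length: 13
'.' character: 1
TLD length: 7
Total = 17 + 1 + 13 + 1 + 7 = 39

39


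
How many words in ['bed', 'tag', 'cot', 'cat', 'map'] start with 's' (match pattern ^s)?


Pattern ^s anchors to start of word. Check which words begin with 's':
  'bed' -> no
  'tag' -> no
  'cot' -> no
  'cat' -> no
  'map' -> no
Matching words: []
Count: 0

0


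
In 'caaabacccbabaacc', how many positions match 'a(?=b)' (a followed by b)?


Lookahead 'a(?=b)' matches 'a' only when followed by 'b'.
String: 'caaabacccbabaacc'
Checking each position where char is 'a':
  pos 1: 'a' -> no (next='a')
  pos 2: 'a' -> no (next='a')
  pos 3: 'a' -> MATCH (next='b')
  pos 5: 'a' -> no (next='c')
  pos 10: 'a' -> MATCH (next='b')
  pos 12: 'a' -> no (next='a')
  pos 13: 'a' -> no (next='c')
Matching positions: [3, 10]
Count: 2

2


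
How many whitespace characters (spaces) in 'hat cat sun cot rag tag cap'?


\s matches whitespace characters (spaces, tabs, etc.).
Text: 'hat cat sun cot rag tag cap'
This text has 7 words separated by spaces.
Number of spaces = number of words - 1 = 7 - 1 = 6

6


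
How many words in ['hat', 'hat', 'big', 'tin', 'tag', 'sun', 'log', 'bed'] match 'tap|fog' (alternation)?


Alternation 'tap|fog' matches either 'tap' or 'fog'.
Checking each word:
  'hat' -> no
  'hat' -> no
  'big' -> no
  'tin' -> no
  'tag' -> no
  'sun' -> no
  'log' -> no
  'bed' -> no
Matches: []
Count: 0

0


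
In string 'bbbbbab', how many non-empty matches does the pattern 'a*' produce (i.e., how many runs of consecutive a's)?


Pattern 'a*' matches zero or more a's. We want non-empty runs of consecutive a's.
String: 'bbbbbab'
Walking through the string to find runs of a's:
  Run 1: positions 5-5 -> 'a'
Non-empty runs found: ['a']
Count: 1

1


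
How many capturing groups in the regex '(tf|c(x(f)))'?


To count capturing groups, count each '(' that starts a group.
Pattern: '(tf|c(x(f)))'
Walking through the pattern:
  Position 0: '(' -> group #1
  Position 5: '(' -> group #2
  Position 7: '(' -> group #3
Total capturing groups: 3

3


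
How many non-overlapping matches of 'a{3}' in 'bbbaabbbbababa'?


Pattern 'a{3}' matches exactly 3 consecutive a's (greedy, non-overlapping).
String: 'bbbaabbbbababa'
Scanning for runs of a's:
  Run at pos 3: 'aa' (length 2) -> 0 match(es)
  Run at pos 9: 'a' (length 1) -> 0 match(es)
  Run at pos 11: 'a' (length 1) -> 0 match(es)
  Run at pos 13: 'a' (length 1) -> 0 match(es)
Matches found: []
Total: 0

0


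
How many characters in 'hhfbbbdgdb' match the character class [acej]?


Character class [acej] matches any of: {a, c, e, j}
Scanning string 'hhfbbbdgdb' character by character:
  pos 0: 'h' -> no
  pos 1: 'h' -> no
  pos 2: 'f' -> no
  pos 3: 'b' -> no
  pos 4: 'b' -> no
  pos 5: 'b' -> no
  pos 6: 'd' -> no
  pos 7: 'g' -> no
  pos 8: 'd' -> no
  pos 9: 'b' -> no
Total matches: 0

0


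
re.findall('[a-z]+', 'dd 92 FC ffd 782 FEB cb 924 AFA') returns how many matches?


Pattern '[a-z]+' finds one or more lowercase letters.
Text: 'dd 92 FC ffd 782 FEB cb 924 AFA'
Scanning for matches:
  Match 1: 'dd'
  Match 2: 'ffd'
  Match 3: 'cb'
Total matches: 3

3


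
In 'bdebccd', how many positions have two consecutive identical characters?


Looking for consecutive identical characters in 'bdebccd':
  pos 0-1: 'b' vs 'd' -> different
  pos 1-2: 'd' vs 'e' -> different
  pos 2-3: 'e' vs 'b' -> different
  pos 3-4: 'b' vs 'c' -> different
  pos 4-5: 'c' vs 'c' -> MATCH ('cc')
  pos 5-6: 'c' vs 'd' -> different
Consecutive identical pairs: ['cc']
Count: 1

1


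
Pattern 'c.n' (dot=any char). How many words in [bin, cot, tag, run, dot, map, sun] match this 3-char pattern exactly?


Pattern 'c.n' means: starts with 'c', any single char, ends with 'n'.
Checking each word (must be exactly 3 chars):
  'bin' (len=3): no
  'cot' (len=3): no
  'tag' (len=3): no
  'run' (len=3): no
  'dot' (len=3): no
  'map' (len=3): no
  'sun' (len=3): no
Matching words: []
Total: 0

0


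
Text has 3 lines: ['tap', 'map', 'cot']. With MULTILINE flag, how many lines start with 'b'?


With MULTILINE flag, ^ matches the start of each line.
Lines: ['tap', 'map', 'cot']
Checking which lines start with 'b':
  Line 1: 'tap' -> no
  Line 2: 'map' -> no
  Line 3: 'cot' -> no
Matching lines: []
Count: 0

0


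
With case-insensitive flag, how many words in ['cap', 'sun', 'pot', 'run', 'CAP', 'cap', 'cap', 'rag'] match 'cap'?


Case-insensitive matching: compare each word's lowercase form to 'cap'.
  'cap' -> lower='cap' -> MATCH
  'sun' -> lower='sun' -> no
  'pot' -> lower='pot' -> no
  'run' -> lower='run' -> no
  'CAP' -> lower='cap' -> MATCH
  'cap' -> lower='cap' -> MATCH
  'cap' -> lower='cap' -> MATCH
  'rag' -> lower='rag' -> no
Matches: ['cap', 'CAP', 'cap', 'cap']
Count: 4

4


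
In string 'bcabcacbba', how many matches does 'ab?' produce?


Pattern 'ab?' matches 'a' optionally followed by 'b'.
String: 'bcabcacbba'
Scanning left to right for 'a' then checking next char:
  Match 1: 'ab' (a followed by b)
  Match 2: 'a' (a not followed by b)
  Match 3: 'a' (a not followed by b)
Total matches: 3

3


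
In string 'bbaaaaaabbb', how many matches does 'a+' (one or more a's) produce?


Pattern 'a+' matches one or more consecutive a's.
String: 'bbaaaaaabbb'
Scanning for runs of a:
  Match 1: 'aaaaaa' (length 6)
Total matches: 1

1


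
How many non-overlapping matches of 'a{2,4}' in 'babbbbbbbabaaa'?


Pattern 'a{2,4}' matches between 2 and 4 consecutive a's (greedy).
String: 'babbbbbbbabaaa'
Finding runs of a's and applying greedy matching:
  Run at pos 1: 'a' (length 1)
  Run at pos 9: 'a' (length 1)
  Run at pos 11: 'aaa' (length 3)
Matches: ['aaa']
Count: 1

1


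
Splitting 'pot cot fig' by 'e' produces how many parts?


Splitting by 'e' breaks the string at each occurrence of the separator.
Text: 'pot cot fig'
Parts after split:
  Part 1: 'pot cot fig'
Total parts: 1

1


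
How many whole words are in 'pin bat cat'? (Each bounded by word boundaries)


Word boundaries (\b) mark the start/end of each word.
Text: 'pin bat cat'
Splitting by whitespace:
  Word 1: 'pin'
  Word 2: 'bat'
  Word 3: 'cat'
Total whole words: 3

3


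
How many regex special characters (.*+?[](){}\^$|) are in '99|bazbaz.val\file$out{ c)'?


Regex special characters are: . * + ? [ ] ( ) { } \ ^ $ |
Scanning '99|bazbaz.val\file$out{ c)':
  pos 2: '|' -> SPECIAL
  pos 9: '.' -> SPECIAL
  pos 13: '\' -> SPECIAL
  pos 18: '$' -> SPECIAL
  pos 22: '{' -> SPECIAL
  pos 25: ')' -> SPECIAL
Special chars found: ['|', '.', '\\', '$', '{', ')']
Total: 6

6


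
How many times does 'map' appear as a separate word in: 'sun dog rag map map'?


Scanning each word for exact match 'map':
  Word 1: 'sun' -> no
  Word 2: 'dog' -> no
  Word 3: 'rag' -> no
  Word 4: 'map' -> MATCH
  Word 5: 'map' -> MATCH
Total matches: 2

2


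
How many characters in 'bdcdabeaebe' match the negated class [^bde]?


Negated class [^bde] matches any char NOT in {b, d, e}
Scanning 'bdcdabeaebe':
  pos 0: 'b' -> no (excluded)
  pos 1: 'd' -> no (excluded)
  pos 2: 'c' -> MATCH
  pos 3: 'd' -> no (excluded)
  pos 4: 'a' -> MATCH
  pos 5: 'b' -> no (excluded)
  pos 6: 'e' -> no (excluded)
  pos 7: 'a' -> MATCH
  pos 8: 'e' -> no (excluded)
  pos 9: 'b' -> no (excluded)
  pos 10: 'e' -> no (excluded)
Total matches: 3

3


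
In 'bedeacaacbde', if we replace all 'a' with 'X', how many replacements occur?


re.sub('a', 'X', text) replaces every occurrence of 'a' with 'X'.
Text: 'bedeacaacbde'
Scanning for 'a':
  pos 4: 'a' -> replacement #1
  pos 6: 'a' -> replacement #2
  pos 7: 'a' -> replacement #3
Total replacements: 3

3


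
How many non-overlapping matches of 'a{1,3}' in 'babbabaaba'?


Pattern 'a{1,3}' matches between 1 and 3 consecutive a's (greedy).
String: 'babbabaaba'
Finding runs of a's and applying greedy matching:
  Run at pos 1: 'a' (length 1)
  Run at pos 4: 'a' (length 1)
  Run at pos 6: 'aa' (length 2)
  Run at pos 9: 'a' (length 1)
Matches: ['a', 'a', 'aa', 'a']
Count: 4

4


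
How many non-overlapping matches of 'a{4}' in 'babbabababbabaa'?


Pattern 'a{4}' matches exactly 4 consecutive a's (greedy, non-overlapping).
String: 'babbabababbabaa'
Scanning for runs of a's:
  Run at pos 1: 'a' (length 1) -> 0 match(es)
  Run at pos 4: 'a' (length 1) -> 0 match(es)
  Run at pos 6: 'a' (length 1) -> 0 match(es)
  Run at pos 8: 'a' (length 1) -> 0 match(es)
  Run at pos 11: 'a' (length 1) -> 0 match(es)
  Run at pos 13: 'aa' (length 2) -> 0 match(es)
Matches found: []
Total: 0

0


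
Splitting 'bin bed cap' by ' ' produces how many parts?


Splitting by ' ' breaks the string at each occurrence of the separator.
Text: 'bin bed cap'
Parts after split:
  Part 1: 'bin'
  Part 2: 'bed'
  Part 3: 'cap'
Total parts: 3

3


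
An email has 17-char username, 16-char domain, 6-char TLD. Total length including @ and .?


An email address has format: username@domain.tld
Username length: 17
'@' character: 1
Domain length: 16
'.' character: 1
TLD length: 6
Total = 17 + 1 + 16 + 1 + 6 = 41

41


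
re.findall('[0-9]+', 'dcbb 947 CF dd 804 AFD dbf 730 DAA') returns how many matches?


Pattern '[0-9]+' finds one or more digits.
Text: 'dcbb 947 CF dd 804 AFD dbf 730 DAA'
Scanning for matches:
  Match 1: '947'
  Match 2: '804'
  Match 3: '730'
Total matches: 3

3


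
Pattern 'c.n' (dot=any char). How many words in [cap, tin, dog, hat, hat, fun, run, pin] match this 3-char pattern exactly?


Pattern 'c.n' means: starts with 'c', any single char, ends with 'n'.
Checking each word (must be exactly 3 chars):
  'cap' (len=3): no
  'tin' (len=3): no
  'dog' (len=3): no
  'hat' (len=3): no
  'hat' (len=3): no
  'fun' (len=3): no
  'run' (len=3): no
  'pin' (len=3): no
Matching words: []
Total: 0

0


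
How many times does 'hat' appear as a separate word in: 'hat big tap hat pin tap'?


Scanning each word for exact match 'hat':
  Word 1: 'hat' -> MATCH
  Word 2: 'big' -> no
  Word 3: 'tap' -> no
  Word 4: 'hat' -> MATCH
  Word 5: 'pin' -> no
  Word 6: 'tap' -> no
Total matches: 2

2


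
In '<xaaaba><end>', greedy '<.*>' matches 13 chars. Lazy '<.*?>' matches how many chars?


Greedy '<.*>' tries to match as MUCH as possible.
Lazy '<.*?>' tries to match as LITTLE as possible.

String: '<xaaaba><end>'
Greedy '<.*>' starts at first '<' and extends to the LAST '>': '<xaaaba><end>' (13 chars)
Lazy '<.*?>' starts at first '<' and stops at the FIRST '>': '<xaaaba>' (8 chars)

8


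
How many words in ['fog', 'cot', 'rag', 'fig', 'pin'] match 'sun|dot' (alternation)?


Alternation 'sun|dot' matches either 'sun' or 'dot'.
Checking each word:
  'fog' -> no
  'cot' -> no
  'rag' -> no
  'fig' -> no
  'pin' -> no
Matches: []
Count: 0

0


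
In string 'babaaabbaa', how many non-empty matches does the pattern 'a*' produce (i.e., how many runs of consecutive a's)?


Pattern 'a*' matches zero or more a's. We want non-empty runs of consecutive a's.
String: 'babaaabbaa'
Walking through the string to find runs of a's:
  Run 1: positions 1-1 -> 'a'
  Run 2: positions 3-5 -> 'aaa'
  Run 3: positions 8-9 -> 'aa'
Non-empty runs found: ['a', 'aaa', 'aa']
Count: 3

3
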